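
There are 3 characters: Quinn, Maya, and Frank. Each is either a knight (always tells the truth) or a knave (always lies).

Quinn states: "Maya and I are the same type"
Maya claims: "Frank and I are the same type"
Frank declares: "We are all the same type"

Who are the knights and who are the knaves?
Quinn is a knight.
Maya is a knight.
Frank is a knight.

Verification:
- Quinn (knight) says "Maya and I are the same type" - this is TRUE because Quinn is a knight and Maya is a knight.
- Maya (knight) says "Frank and I are the same type" - this is TRUE because Maya is a knight and Frank is a knight.
- Frank (knight) says "We are all the same type" - this is TRUE because Quinn, Maya, and Frank are knights.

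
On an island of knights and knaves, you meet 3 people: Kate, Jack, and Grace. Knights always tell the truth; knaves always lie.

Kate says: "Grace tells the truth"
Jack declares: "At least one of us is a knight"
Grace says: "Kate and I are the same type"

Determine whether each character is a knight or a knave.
Kate is a knight.
Jack is a knight.
Grace is a knight.

Verification:
- Kate (knight) says "Grace tells the truth" - this is TRUE because Grace is a knight.
- Jack (knight) says "At least one of us is a knight" - this is TRUE because Kate, Jack, and Grace are knights.
- Grace (knight) says "Kate and I are the same type" - this is TRUE because Grace is a knight and Kate is a knight.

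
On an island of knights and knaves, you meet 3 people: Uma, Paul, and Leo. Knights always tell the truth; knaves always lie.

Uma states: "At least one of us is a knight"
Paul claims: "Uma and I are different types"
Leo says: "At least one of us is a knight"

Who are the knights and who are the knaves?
Uma is a knave.
Paul is a knave.
Leo is a knave.

Verification:
- Uma (knave) says "At least one of us is a knight" - this is FALSE (a lie) because no one is a knight.
- Paul (knave) says "Uma and I are different types" - this is FALSE (a lie) because Paul is a knave and Uma is a knave.
- Leo (knave) says "At least one of us is a knight" - this is FALSE (a lie) because no one is a knight.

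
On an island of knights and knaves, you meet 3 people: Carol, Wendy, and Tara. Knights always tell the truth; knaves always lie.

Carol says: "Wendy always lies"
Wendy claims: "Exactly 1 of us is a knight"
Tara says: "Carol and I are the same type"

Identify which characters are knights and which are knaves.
Carol is a knight.
Wendy is a knave.
Tara is a knight.

Verification:
- Carol (knight) says "Wendy always lies" - this is TRUE because Wendy is a knave.
- Wendy (knave) says "Exactly 1 of us is a knight" - this is FALSE (a lie) because there are 2 knights.
- Tara (knight) says "Carol and I are the same type" - this is TRUE because Tara is a knight and Carol is a knight.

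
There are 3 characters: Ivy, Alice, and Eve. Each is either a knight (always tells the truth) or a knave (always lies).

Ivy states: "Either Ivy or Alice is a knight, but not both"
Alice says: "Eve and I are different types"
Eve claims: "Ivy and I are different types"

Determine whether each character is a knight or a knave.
Ivy is a knave.
Alice is a knave.
Eve is a knave.

Verification:
- Ivy (knave) says "Either Ivy or Alice is a knight, but not both" - this is FALSE (a lie) because Ivy is a knave and Alice is a knave.
- Alice (knave) says "Eve and I are different types" - this is FALSE (a lie) because Alice is a knave and Eve is a knave.
- Eve (knave) says "Ivy and I are different types" - this is FALSE (a lie) because Eve is a knave and Ivy is a knave.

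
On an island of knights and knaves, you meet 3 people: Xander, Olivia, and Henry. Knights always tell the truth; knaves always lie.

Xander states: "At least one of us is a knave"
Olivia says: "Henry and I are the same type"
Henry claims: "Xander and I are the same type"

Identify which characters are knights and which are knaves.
Xander is a knight.
Olivia is a knave.
Henry is a knight.

Verification:
- Xander (knight) says "At least one of us is a knave" - this is TRUE because Olivia is a knave.
- Olivia (knave) says "Henry and I are the same type" - this is FALSE (a lie) because Olivia is a knave and Henry is a knight.
- Henry (knight) says "Xander and I are the same type" - this is TRUE because Henry is a knight and Xander is a knight.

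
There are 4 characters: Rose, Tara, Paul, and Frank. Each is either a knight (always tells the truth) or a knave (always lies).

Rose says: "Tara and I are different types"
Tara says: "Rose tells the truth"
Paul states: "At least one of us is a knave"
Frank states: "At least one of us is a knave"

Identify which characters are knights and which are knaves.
Rose is a knave.
Tara is a knave.
Paul is a knight.
Frank is a knight.

Verification:
- Rose (knave) says "Tara and I are different types" - this is FALSE (a lie) because Rose is a knave and Tara is a knave.
- Tara (knave) says "Rose tells the truth" - this is FALSE (a lie) because Rose is a knave.
- Paul (knight) says "At least one of us is a knave" - this is TRUE because Rose and Tara are knaves.
- Frank (knight) says "At least one of us is a knave" - this is TRUE because Rose and Tara are knaves.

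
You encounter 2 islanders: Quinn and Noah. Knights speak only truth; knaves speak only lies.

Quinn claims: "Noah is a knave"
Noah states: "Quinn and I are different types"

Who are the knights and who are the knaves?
Quinn is a knave.
Noah is a knight.

Verification:
- Quinn (knave) says "Noah is a knave" - this is FALSE (a lie) because Noah is a knight.
- Noah (knight) says "Quinn and I are different types" - this is TRUE because Noah is a knight and Quinn is a knave.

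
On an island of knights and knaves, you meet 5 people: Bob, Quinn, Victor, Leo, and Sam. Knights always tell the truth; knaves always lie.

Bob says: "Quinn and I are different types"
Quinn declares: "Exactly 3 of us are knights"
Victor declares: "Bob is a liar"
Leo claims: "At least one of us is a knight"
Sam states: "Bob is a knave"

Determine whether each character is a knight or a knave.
Bob is a knight.
Quinn is a knave.
Victor is a knave.
Leo is a knight.
Sam is a knave.

Verification:
- Bob (knight) says "Quinn and I are different types" - this is TRUE because Bob is a knight and Quinn is a knave.
- Quinn (knave) says "Exactly 3 of us are knights" - this is FALSE (a lie) because there are 2 knights.
- Victor (knave) says "Bob is a liar" - this is FALSE (a lie) because Bob is a knight.
- Leo (knight) says "At least one of us is a knight" - this is TRUE because Bob and Leo are knights.
- Sam (knave) says "Bob is a knave" - this is FALSE (a lie) because Bob is a knight.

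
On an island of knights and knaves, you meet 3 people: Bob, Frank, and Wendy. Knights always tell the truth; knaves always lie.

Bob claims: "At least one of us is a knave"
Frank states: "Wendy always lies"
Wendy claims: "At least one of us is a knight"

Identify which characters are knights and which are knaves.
Bob is a knight.
Frank is a knave.
Wendy is a knight.

Verification:
- Bob (knight) says "At least one of us is a knave" - this is TRUE because Frank is a knave.
- Frank (knave) says "Wendy always lies" - this is FALSE (a lie) because Wendy is a knight.
- Wendy (knight) says "At least one of us is a knight" - this is TRUE because Bob and Wendy are knights.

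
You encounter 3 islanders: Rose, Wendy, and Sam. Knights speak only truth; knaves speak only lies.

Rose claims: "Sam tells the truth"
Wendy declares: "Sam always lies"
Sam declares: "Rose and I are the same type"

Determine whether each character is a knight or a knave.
Rose is a knight.
Wendy is a knave.
Sam is a knight.

Verification:
- Rose (knight) says "Sam tells the truth" - this is TRUE because Sam is a knight.
- Wendy (knave) says "Sam always lies" - this is FALSE (a lie) because Sam is a knight.
- Sam (knight) says "Rose and I are the same type" - this is TRUE because Sam is a knight and Rose is a knight.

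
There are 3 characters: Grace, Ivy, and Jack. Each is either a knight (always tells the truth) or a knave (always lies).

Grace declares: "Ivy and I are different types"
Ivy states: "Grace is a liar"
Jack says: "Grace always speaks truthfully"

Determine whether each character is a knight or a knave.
Grace is a knight.
Ivy is a knave.
Jack is a knight.

Verification:
- Grace (knight) says "Ivy and I are different types" - this is TRUE because Grace is a knight and Ivy is a knave.
- Ivy (knave) says "Grace is a liar" - this is FALSE (a lie) because Grace is a knight.
- Jack (knight) says "Grace always speaks truthfully" - this is TRUE because Grace is a knight.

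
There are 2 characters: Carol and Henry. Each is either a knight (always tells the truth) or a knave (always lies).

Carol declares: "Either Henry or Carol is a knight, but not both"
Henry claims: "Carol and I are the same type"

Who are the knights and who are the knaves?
Carol is a knight.
Henry is a knave.

Verification:
- Carol (knight) says "Either Henry or Carol is a knight, but not both" - this is TRUE because Henry is a knave and Carol is a knight.
- Henry (knave) says "Carol and I are the same type" - this is FALSE (a lie) because Henry is a knave and Carol is a knight.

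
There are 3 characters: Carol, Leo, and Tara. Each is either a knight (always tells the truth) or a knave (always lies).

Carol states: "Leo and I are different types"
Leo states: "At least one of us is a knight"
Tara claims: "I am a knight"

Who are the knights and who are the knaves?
Carol is a knave.
Leo is a knave.
Tara is a knave.

Verification:
- Carol (knave) says "Leo and I are different types" - this is FALSE (a lie) because Carol is a knave and Leo is a knave.
- Leo (knave) says "At least one of us is a knight" - this is FALSE (a lie) because no one is a knight.
- Tara (knave) says "I am a knight" - this is FALSE (a lie) because Tara is a knave.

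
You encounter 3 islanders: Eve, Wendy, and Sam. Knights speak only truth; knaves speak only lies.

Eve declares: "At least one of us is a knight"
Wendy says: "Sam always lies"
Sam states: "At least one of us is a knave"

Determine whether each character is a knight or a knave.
Eve is a knight.
Wendy is a knave.
Sam is a knight.

Verification:
- Eve (knight) says "At least one of us is a knight" - this is TRUE because Eve and Sam are knights.
- Wendy (knave) says "Sam always lies" - this is FALSE (a lie) because Sam is a knight.
- Sam (knight) says "At least one of us is a knave" - this is TRUE because Wendy is a knave.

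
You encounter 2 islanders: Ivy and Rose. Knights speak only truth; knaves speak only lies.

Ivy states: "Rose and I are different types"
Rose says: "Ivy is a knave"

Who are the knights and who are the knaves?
Ivy is a knight.
Rose is a knave.

Verification:
- Ivy (knight) says "Rose and I are different types" - this is TRUE because Ivy is a knight and Rose is a knave.
- Rose (knave) says "Ivy is a knave" - this is FALSE (a lie) because Ivy is a knight.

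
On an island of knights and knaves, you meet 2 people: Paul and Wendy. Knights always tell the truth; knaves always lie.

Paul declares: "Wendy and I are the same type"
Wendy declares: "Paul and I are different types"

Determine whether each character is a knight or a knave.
Paul is a knave.
Wendy is a knight.

Verification:
- Paul (knave) says "Wendy and I are the same type" - this is FALSE (a lie) because Paul is a knave and Wendy is a knight.
- Wendy (knight) says "Paul and I are different types" - this is TRUE because Wendy is a knight and Paul is a knave.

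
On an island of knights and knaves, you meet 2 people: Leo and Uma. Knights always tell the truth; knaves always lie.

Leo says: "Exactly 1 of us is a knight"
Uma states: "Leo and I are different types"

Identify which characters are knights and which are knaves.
Leo is a knave.
Uma is a knave.

Verification:
- Leo (knave) says "Exactly 1 of us is a knight" - this is FALSE (a lie) because there are 0 knights.
- Uma (knave) says "Leo and I are different types" - this is FALSE (a lie) because Uma is a knave and Leo is a knave.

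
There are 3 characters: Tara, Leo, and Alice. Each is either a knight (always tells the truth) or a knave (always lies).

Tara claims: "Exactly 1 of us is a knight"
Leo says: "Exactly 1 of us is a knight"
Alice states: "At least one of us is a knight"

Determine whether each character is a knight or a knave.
Tara is a knave.
Leo is a knave.
Alice is a knave.

Verification:
- Tara (knave) says "Exactly 1 of us is a knight" - this is FALSE (a lie) because there are 0 knights.
- Leo (knave) says "Exactly 1 of us is a knight" - this is FALSE (a lie) because there are 0 knights.
- Alice (knave) says "At least one of us is a knight" - this is FALSE (a lie) because no one is a knight.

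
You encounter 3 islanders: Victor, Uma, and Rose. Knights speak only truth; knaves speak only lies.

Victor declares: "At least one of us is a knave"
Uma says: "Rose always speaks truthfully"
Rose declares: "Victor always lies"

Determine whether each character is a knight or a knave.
Victor is a knight.
Uma is a knave.
Rose is a knave.

Verification:
- Victor (knight) says "At least one of us is a knave" - this is TRUE because Uma and Rose are knaves.
- Uma (knave) says "Rose always speaks truthfully" - this is FALSE (a lie) because Rose is a knave.
- Rose (knave) says "Victor always lies" - this is FALSE (a lie) because Victor is a knight.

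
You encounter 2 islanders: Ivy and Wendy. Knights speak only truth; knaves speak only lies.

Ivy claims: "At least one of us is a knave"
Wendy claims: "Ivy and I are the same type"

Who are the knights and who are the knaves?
Ivy is a knight.
Wendy is a knave.

Verification:
- Ivy (knight) says "At least one of us is a knave" - this is TRUE because Wendy is a knave.
- Wendy (knave) says "Ivy and I are the same type" - this is FALSE (a lie) because Wendy is a knave and Ivy is a knight.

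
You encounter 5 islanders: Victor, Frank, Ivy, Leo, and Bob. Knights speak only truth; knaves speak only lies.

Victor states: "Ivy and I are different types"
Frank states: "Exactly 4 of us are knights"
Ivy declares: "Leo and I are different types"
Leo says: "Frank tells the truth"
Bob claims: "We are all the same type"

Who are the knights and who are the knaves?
Victor is a knight.
Frank is a knave.
Ivy is a knave.
Leo is a knave.
Bob is a knave.

Verification:
- Victor (knight) says "Ivy and I are different types" - this is TRUE because Victor is a knight and Ivy is a knave.
- Frank (knave) says "Exactly 4 of us are knights" - this is FALSE (a lie) because there are 1 knights.
- Ivy (knave) says "Leo and I are different types" - this is FALSE (a lie) because Ivy is a knave and Leo is a knave.
- Leo (knave) says "Frank tells the truth" - this is FALSE (a lie) because Frank is a knave.
- Bob (knave) says "We are all the same type" - this is FALSE (a lie) because Victor is a knight and Frank, Ivy, Leo, and Bob are knaves.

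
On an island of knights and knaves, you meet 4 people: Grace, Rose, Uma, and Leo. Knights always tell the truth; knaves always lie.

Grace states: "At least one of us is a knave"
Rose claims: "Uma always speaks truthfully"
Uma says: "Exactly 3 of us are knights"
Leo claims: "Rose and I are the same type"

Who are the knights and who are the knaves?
Grace is a knight.
Rose is a knight.
Uma is a knight.
Leo is a knave.

Verification:
- Grace (knight) says "At least one of us is a knave" - this is TRUE because Leo is a knave.
- Rose (knight) says "Uma always speaks truthfully" - this is TRUE because Uma is a knight.
- Uma (knight) says "Exactly 3 of us are knights" - this is TRUE because there are 3 knights.
- Leo (knave) says "Rose and I are the same type" - this is FALSE (a lie) because Leo is a knave and Rose is a knight.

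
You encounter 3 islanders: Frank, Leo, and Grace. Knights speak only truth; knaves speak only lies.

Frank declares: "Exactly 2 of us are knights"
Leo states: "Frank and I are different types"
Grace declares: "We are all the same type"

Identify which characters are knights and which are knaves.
Frank is a knave.
Leo is a knight.
Grace is a knave.

Verification:
- Frank (knave) says "Exactly 2 of us are knights" - this is FALSE (a lie) because there are 1 knights.
- Leo (knight) says "Frank and I are different types" - this is TRUE because Leo is a knight and Frank is a knave.
- Grace (knave) says "We are all the same type" - this is FALSE (a lie) because Leo is a knight and Frank and Grace are knaves.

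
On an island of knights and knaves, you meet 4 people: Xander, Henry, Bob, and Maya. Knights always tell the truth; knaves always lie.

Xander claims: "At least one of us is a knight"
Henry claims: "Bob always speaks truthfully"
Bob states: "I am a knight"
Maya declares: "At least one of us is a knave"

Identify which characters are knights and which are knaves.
Xander is a knight.
Henry is a knave.
Bob is a knave.
Maya is a knight.

Verification:
- Xander (knight) says "At least one of us is a knight" - this is TRUE because Xander and Maya are knights.
- Henry (knave) says "Bob always speaks truthfully" - this is FALSE (a lie) because Bob is a knave.
- Bob (knave) says "I am a knight" - this is FALSE (a lie) because Bob is a knave.
- Maya (knight) says "At least one of us is a knave" - this is TRUE because Henry and Bob are knaves.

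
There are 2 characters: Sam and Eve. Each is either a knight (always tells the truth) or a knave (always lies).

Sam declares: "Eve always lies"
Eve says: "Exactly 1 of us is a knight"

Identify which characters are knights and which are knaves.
Sam is a knave.
Eve is a knight.

Verification:
- Sam (knave) says "Eve always lies" - this is FALSE (a lie) because Eve is a knight.
- Eve (knight) says "Exactly 1 of us is a knight" - this is TRUE because there are 1 knights.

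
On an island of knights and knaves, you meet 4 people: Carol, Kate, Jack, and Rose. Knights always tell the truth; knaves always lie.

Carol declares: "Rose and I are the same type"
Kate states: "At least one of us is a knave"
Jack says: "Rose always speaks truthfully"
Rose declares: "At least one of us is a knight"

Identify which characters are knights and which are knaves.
Carol is a knave.
Kate is a knight.
Jack is a knight.
Rose is a knight.

Verification:
- Carol (knave) says "Rose and I are the same type" - this is FALSE (a lie) because Carol is a knave and Rose is a knight.
- Kate (knight) says "At least one of us is a knave" - this is TRUE because Carol is a knave.
- Jack (knight) says "Rose always speaks truthfully" - this is TRUE because Rose is a knight.
- Rose (knight) says "At least one of us is a knight" - this is TRUE because Kate, Jack, and Rose are knights.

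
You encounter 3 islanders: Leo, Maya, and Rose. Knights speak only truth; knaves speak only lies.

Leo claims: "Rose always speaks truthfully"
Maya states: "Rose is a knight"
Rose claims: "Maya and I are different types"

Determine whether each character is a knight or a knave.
Leo is a knave.
Maya is a knave.
Rose is a knave.

Verification:
- Leo (knave) says "Rose always speaks truthfully" - this is FALSE (a lie) because Rose is a knave.
- Maya (knave) says "Rose is a knight" - this is FALSE (a lie) because Rose is a knave.
- Rose (knave) says "Maya and I are different types" - this is FALSE (a lie) because Rose is a knave and Maya is a knave.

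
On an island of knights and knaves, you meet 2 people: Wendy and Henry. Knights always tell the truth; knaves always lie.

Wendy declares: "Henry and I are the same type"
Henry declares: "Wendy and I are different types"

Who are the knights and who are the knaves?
Wendy is a knave.
Henry is a knight.

Verification:
- Wendy (knave) says "Henry and I are the same type" - this is FALSE (a lie) because Wendy is a knave and Henry is a knight.
- Henry (knight) says "Wendy and I are different types" - this is TRUE because Henry is a knight and Wendy is a knave.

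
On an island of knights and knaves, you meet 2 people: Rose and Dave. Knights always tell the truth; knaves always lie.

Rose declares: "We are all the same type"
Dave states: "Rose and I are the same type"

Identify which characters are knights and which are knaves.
Rose is a knight.
Dave is a knight.

Verification:
- Rose (knight) says "We are all the same type" - this is TRUE because Rose and Dave are knights.
- Dave (knight) says "Rose and I are the same type" - this is TRUE because Dave is a knight and Rose is a knight.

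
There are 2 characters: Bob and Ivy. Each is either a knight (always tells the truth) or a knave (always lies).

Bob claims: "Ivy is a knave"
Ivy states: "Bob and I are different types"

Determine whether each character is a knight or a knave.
Bob is a knave.
Ivy is a knight.

Verification:
- Bob (knave) says "Ivy is a knave" - this is FALSE (a lie) because Ivy is a knight.
- Ivy (knight) says "Bob and I are different types" - this is TRUE because Ivy is a knight and Bob is a knave.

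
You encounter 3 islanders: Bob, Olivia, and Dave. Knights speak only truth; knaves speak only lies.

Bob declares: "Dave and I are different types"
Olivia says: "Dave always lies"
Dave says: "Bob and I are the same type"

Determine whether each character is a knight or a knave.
Bob is a knight.
Olivia is a knight.
Dave is a knave.

Verification:
- Bob (knight) says "Dave and I are different types" - this is TRUE because Bob is a knight and Dave is a knave.
- Olivia (knight) says "Dave always lies" - this is TRUE because Dave is a knave.
- Dave (knave) says "Bob and I are the same type" - this is FALSE (a lie) because Dave is a knave and Bob is a knight.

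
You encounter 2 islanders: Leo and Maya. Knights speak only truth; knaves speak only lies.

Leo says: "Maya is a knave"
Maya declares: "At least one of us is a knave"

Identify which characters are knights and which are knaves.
Leo is a knave.
Maya is a knight.

Verification:
- Leo (knave) says "Maya is a knave" - this is FALSE (a lie) because Maya is a knight.
- Maya (knight) says "At least one of us is a knave" - this is TRUE because Leo is a knave.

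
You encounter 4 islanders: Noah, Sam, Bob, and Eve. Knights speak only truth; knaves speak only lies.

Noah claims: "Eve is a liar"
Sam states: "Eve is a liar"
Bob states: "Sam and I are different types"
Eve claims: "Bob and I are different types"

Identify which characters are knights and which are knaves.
Noah is a knave.
Sam is a knave.
Bob is a knave.
Eve is a knight.

Verification:
- Noah (knave) says "Eve is a liar" - this is FALSE (a lie) because Eve is a knight.
- Sam (knave) says "Eve is a liar" - this is FALSE (a lie) because Eve is a knight.
- Bob (knave) says "Sam and I are different types" - this is FALSE (a lie) because Bob is a knave and Sam is a knave.
- Eve (knight) says "Bob and I are different types" - this is TRUE because Eve is a knight and Bob is a knave.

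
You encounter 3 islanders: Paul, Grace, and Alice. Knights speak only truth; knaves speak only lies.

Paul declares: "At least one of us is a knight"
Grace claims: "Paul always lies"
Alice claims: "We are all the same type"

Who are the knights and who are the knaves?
Paul is a knight.
Grace is a knave.
Alice is a knave.

Verification:
- Paul (knight) says "At least one of us is a knight" - this is TRUE because Paul is a knight.
- Grace (knave) says "Paul always lies" - this is FALSE (a lie) because Paul is a knight.
- Alice (knave) says "We are all the same type" - this is FALSE (a lie) because Paul is a knight and Grace and Alice are knaves.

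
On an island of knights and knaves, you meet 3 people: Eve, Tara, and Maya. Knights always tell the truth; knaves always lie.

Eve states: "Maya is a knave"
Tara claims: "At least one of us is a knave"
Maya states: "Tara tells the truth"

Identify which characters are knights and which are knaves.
Eve is a knave.
Tara is a knight.
Maya is a knight.

Verification:
- Eve (knave) says "Maya is a knave" - this is FALSE (a lie) because Maya is a knight.
- Tara (knight) says "At least one of us is a knave" - this is TRUE because Eve is a knave.
- Maya (knight) says "Tara tells the truth" - this is TRUE because Tara is a knight.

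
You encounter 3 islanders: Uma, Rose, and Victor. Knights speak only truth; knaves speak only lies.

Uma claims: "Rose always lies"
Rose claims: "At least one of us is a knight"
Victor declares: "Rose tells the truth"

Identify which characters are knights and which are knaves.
Uma is a knave.
Rose is a knight.
Victor is a knight.

Verification:
- Uma (knave) says "Rose always lies" - this is FALSE (a lie) because Rose is a knight.
- Rose (knight) says "At least one of us is a knight" - this is TRUE because Rose and Victor are knights.
- Victor (knight) says "Rose tells the truth" - this is TRUE because Rose is a knight.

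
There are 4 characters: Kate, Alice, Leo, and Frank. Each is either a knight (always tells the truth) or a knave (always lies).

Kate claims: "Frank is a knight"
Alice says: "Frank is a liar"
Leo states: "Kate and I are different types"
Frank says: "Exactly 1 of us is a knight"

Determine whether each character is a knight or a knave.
Kate is a knave.
Alice is a knight.
Leo is a knight.
Frank is a knave.

Verification:
- Kate (knave) says "Frank is a knight" - this is FALSE (a lie) because Frank is a knave.
- Alice (knight) says "Frank is a liar" - this is TRUE because Frank is a knave.
- Leo (knight) says "Kate and I are different types" - this is TRUE because Leo is a knight and Kate is a knave.
- Frank (knave) says "Exactly 1 of us is a knight" - this is FALSE (a lie) because there are 2 knights.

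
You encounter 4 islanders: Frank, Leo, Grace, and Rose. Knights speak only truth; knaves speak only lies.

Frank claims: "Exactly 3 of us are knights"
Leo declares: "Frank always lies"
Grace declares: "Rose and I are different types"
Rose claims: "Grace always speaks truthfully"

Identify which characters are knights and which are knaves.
Frank is a knave.
Leo is a knight.
Grace is a knave.
Rose is a knave.

Verification:
- Frank (knave) says "Exactly 3 of us are knights" - this is FALSE (a lie) because there are 1 knights.
- Leo (knight) says "Frank always lies" - this is TRUE because Frank is a knave.
- Grace (knave) says "Rose and I are different types" - this is FALSE (a lie) because Grace is a knave and Rose is a knave.
- Rose (knave) says "Grace always speaks truthfully" - this is FALSE (a lie) because Grace is a knave.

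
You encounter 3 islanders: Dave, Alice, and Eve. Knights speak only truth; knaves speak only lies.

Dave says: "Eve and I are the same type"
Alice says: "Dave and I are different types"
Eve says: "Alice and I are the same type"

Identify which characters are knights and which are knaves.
Dave is a knave.
Alice is a knight.
Eve is a knight.

Verification:
- Dave (knave) says "Eve and I are the same type" - this is FALSE (a lie) because Dave is a knave and Eve is a knight.
- Alice (knight) says "Dave and I are different types" - this is TRUE because Alice is a knight and Dave is a knave.
- Eve (knight) says "Alice and I are the same type" - this is TRUE because Eve is a knight and Alice is a knight.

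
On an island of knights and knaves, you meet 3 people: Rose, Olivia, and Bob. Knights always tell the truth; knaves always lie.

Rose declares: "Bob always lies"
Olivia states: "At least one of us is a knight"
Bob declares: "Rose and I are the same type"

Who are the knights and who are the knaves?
Rose is a knight.
Olivia is a knight.
Bob is a knave.

Verification:
- Rose (knight) says "Bob always lies" - this is TRUE because Bob is a knave.
- Olivia (knight) says "At least one of us is a knight" - this is TRUE because Rose and Olivia are knights.
- Bob (knave) says "Rose and I are the same type" - this is FALSE (a lie) because Bob is a knave and Rose is a knight.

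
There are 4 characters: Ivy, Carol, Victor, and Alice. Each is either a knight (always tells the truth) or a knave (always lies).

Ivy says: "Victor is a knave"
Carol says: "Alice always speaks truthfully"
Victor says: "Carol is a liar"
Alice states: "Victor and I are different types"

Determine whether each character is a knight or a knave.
Ivy is a knight.
Carol is a knight.
Victor is a knave.
Alice is a knight.

Verification:
- Ivy (knight) says "Victor is a knave" - this is TRUE because Victor is a knave.
- Carol (knight) says "Alice always speaks truthfully" - this is TRUE because Alice is a knight.
- Victor (knave) says "Carol is a liar" - this is FALSE (a lie) because Carol is a knight.
- Alice (knight) says "Victor and I are different types" - this is TRUE because Alice is a knight and Victor is a knave.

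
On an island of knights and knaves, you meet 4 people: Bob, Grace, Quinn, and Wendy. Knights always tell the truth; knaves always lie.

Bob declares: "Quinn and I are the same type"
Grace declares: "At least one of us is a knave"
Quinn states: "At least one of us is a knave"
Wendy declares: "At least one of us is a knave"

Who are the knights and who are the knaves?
Bob is a knave.
Grace is a knight.
Quinn is a knight.
Wendy is a knight.

Verification:
- Bob (knave) says "Quinn and I are the same type" - this is FALSE (a lie) because Bob is a knave and Quinn is a knight.
- Grace (knight) says "At least one of us is a knave" - this is TRUE because Bob is a knave.
- Quinn (knight) says "At least one of us is a knave" - this is TRUE because Bob is a knave.
- Wendy (knight) says "At least one of us is a knave" - this is TRUE because Bob is a knave.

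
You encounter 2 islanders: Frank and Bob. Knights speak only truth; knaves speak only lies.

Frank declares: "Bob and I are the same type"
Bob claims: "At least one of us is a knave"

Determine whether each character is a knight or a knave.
Frank is a knave.
Bob is a knight.

Verification:
- Frank (knave) says "Bob and I are the same type" - this is FALSE (a lie) because Frank is a knave and Bob is a knight.
- Bob (knight) says "At least one of us is a knave" - this is TRUE because Frank is a knave.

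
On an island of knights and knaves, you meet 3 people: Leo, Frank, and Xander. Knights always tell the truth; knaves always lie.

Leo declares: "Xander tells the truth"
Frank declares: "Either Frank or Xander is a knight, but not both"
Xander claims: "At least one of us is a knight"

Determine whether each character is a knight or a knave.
Leo is a knave.
Frank is a knave.
Xander is a knave.

Verification:
- Leo (knave) says "Xander tells the truth" - this is FALSE (a lie) because Xander is a knave.
- Frank (knave) says "Either Frank or Xander is a knight, but not both" - this is FALSE (a lie) because Frank is a knave and Xander is a knave.
- Xander (knave) says "At least one of us is a knight" - this is FALSE (a lie) because no one is a knight.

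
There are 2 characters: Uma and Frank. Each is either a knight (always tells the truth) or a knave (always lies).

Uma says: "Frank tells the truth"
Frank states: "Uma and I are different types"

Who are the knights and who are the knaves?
Uma is a knave.
Frank is a knave.

Verification:
- Uma (knave) says "Frank tells the truth" - this is FALSE (a lie) because Frank is a knave.
- Frank (knave) says "Uma and I are different types" - this is FALSE (a lie) because Frank is a knave and Uma is a knave.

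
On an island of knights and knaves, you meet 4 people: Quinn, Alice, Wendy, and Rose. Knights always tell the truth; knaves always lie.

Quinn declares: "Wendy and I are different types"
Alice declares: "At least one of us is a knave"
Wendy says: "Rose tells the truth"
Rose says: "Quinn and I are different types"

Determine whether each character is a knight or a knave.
Quinn is a knave.
Alice is a knight.
Wendy is a knave.
Rose is a knave.

Verification:
- Quinn (knave) says "Wendy and I are different types" - this is FALSE (a lie) because Quinn is a knave and Wendy is a knave.
- Alice (knight) says "At least one of us is a knave" - this is TRUE because Quinn, Wendy, and Rose are knaves.
- Wendy (knave) says "Rose tells the truth" - this is FALSE (a lie) because Rose is a knave.
- Rose (knave) says "Quinn and I are different types" - this is FALSE (a lie) because Rose is a knave and Quinn is a knave.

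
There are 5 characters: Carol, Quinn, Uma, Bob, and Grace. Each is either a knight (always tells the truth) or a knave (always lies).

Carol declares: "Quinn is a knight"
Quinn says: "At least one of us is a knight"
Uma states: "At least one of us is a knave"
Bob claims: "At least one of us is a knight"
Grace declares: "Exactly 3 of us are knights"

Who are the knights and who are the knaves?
Carol is a knight.
Quinn is a knight.
Uma is a knight.
Bob is a knight.
Grace is a knave.

Verification:
- Carol (knight) says "Quinn is a knight" - this is TRUE because Quinn is a knight.
- Quinn (knight) says "At least one of us is a knight" - this is TRUE because Carol, Quinn, Uma, and Bob are knights.
- Uma (knight) says "At least one of us is a knave" - this is TRUE because Grace is a knave.
- Bob (knight) says "At least one of us is a knight" - this is TRUE because Carol, Quinn, Uma, and Bob are knights.
- Grace (knave) says "Exactly 3 of us are knights" - this is FALSE (a lie) because there are 4 knights.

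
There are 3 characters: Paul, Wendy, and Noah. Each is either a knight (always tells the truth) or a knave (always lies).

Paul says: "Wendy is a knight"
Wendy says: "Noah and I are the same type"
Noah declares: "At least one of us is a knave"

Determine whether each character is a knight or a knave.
Paul is a knave.
Wendy is a knave.
Noah is a knight.

Verification:
- Paul (knave) says "Wendy is a knight" - this is FALSE (a lie) because Wendy is a knave.
- Wendy (knave) says "Noah and I are the same type" - this is FALSE (a lie) because Wendy is a knave and Noah is a knight.
- Noah (knight) says "At least one of us is a knave" - this is TRUE because Paul and Wendy are knaves.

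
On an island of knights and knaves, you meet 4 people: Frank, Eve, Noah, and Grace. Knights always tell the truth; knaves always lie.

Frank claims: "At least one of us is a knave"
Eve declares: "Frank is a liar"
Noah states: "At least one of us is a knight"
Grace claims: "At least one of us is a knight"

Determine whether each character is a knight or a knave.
Frank is a knight.
Eve is a knave.
Noah is a knight.
Grace is a knight.

Verification:
- Frank (knight) says "At least one of us is a knave" - this is TRUE because Eve is a knave.
- Eve (knave) says "Frank is a liar" - this is FALSE (a lie) because Frank is a knight.
- Noah (knight) says "At least one of us is a knight" - this is TRUE because Frank, Noah, and Grace are knights.
- Grace (knight) says "At least one of us is a knight" - this is TRUE because Frank, Noah, and Grace are knights.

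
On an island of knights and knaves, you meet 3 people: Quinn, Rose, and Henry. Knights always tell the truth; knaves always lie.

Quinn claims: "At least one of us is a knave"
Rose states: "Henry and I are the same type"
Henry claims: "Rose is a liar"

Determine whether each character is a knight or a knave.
Quinn is a knight.
Rose is a knave.
Henry is a knight.

Verification:
- Quinn (knight) says "At least one of us is a knave" - this is TRUE because Rose is a knave.
- Rose (knave) says "Henry and I are the same type" - this is FALSE (a lie) because Rose is a knave and Henry is a knight.
- Henry (knight) says "Rose is a liar" - this is TRUE because Rose is a knave.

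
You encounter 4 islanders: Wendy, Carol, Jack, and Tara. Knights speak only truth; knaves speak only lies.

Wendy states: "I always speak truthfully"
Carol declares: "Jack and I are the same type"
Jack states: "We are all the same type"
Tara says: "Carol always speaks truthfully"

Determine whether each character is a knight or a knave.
Wendy is a knight.
Carol is a knight.
Jack is a knight.
Tara is a knight.

Verification:
- Wendy (knight) says "I always speak truthfully" - this is TRUE because Wendy is a knight.
- Carol (knight) says "Jack and I are the same type" - this is TRUE because Carol is a knight and Jack is a knight.
- Jack (knight) says "We are all the same type" - this is TRUE because Wendy, Carol, Jack, and Tara are knights.
- Tara (knight) says "Carol always speaks truthfully" - this is TRUE because Carol is a knight.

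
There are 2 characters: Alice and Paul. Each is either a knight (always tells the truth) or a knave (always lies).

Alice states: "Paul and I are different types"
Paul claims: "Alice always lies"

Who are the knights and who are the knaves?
Alice is a knight.
Paul is a knave.

Verification:
- Alice (knight) says "Paul and I are different types" - this is TRUE because Alice is a knight and Paul is a knave.
- Paul (knave) says "Alice always lies" - this is FALSE (a lie) because Alice is a knight.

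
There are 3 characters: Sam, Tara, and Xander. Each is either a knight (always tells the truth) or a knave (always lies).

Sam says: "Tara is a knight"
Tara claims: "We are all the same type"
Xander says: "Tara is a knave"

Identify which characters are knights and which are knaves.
Sam is a knave.
Tara is a knave.
Xander is a knight.

Verification:
- Sam (knave) says "Tara is a knight" - this is FALSE (a lie) because Tara is a knave.
- Tara (knave) says "We are all the same type" - this is FALSE (a lie) because Xander is a knight and Sam and Tara are knaves.
- Xander (knight) says "Tara is a knave" - this is TRUE because Tara is a knave.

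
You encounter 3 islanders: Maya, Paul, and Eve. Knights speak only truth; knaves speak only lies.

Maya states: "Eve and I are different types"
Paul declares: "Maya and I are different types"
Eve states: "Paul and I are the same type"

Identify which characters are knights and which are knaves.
Maya is a knave.
Paul is a knight.
Eve is a knave.

Verification:
- Maya (knave) says "Eve and I are different types" - this is FALSE (a lie) because Maya is a knave and Eve is a knave.
- Paul (knight) says "Maya and I are different types" - this is TRUE because Paul is a knight and Maya is a knave.
- Eve (knave) says "Paul and I are the same type" - this is FALSE (a lie) because Eve is a knave and Paul is a knight.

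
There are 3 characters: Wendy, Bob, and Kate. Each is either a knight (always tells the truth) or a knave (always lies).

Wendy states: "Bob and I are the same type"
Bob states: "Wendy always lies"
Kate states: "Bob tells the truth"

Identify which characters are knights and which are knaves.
Wendy is a knave.
Bob is a knight.
Kate is a knight.

Verification:
- Wendy (knave) says "Bob and I are the same type" - this is FALSE (a lie) because Wendy is a knave and Bob is a knight.
- Bob (knight) says "Wendy always lies" - this is TRUE because Wendy is a knave.
- Kate (knight) says "Bob tells the truth" - this is TRUE because Bob is a knight.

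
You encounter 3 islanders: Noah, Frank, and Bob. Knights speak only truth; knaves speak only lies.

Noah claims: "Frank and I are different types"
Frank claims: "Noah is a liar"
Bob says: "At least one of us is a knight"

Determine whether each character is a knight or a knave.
Noah is a knight.
Frank is a knave.
Bob is a knight.

Verification:
- Noah (knight) says "Frank and I are different types" - this is TRUE because Noah is a knight and Frank is a knave.
- Frank (knave) says "Noah is a liar" - this is FALSE (a lie) because Noah is a knight.
- Bob (knight) says "At least one of us is a knight" - this is TRUE because Noah and Bob are knights.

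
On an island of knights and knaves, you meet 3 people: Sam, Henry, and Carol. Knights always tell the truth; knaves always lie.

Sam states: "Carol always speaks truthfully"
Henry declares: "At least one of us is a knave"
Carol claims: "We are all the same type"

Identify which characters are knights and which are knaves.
Sam is a knave.
Henry is a knight.
Carol is a knave.

Verification:
- Sam (knave) says "Carol always speaks truthfully" - this is FALSE (a lie) because Carol is a knave.
- Henry (knight) says "At least one of us is a knave" - this is TRUE because Sam and Carol are knaves.
- Carol (knave) says "We are all the same type" - this is FALSE (a lie) because Henry is a knight and Sam and Carol are knaves.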